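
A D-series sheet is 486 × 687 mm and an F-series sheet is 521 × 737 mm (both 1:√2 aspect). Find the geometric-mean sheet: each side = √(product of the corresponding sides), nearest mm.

503 × 712 mm

Short side: √(486 · 521) = √253206 ≈ 503.2 → 503 mm
Long side: √(687 · 737) = √506319 ≈ 711.6 → 712 mm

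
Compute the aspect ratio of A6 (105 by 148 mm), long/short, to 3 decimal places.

148 / 105 = 1.410
ISO 216 targets √2 ≈ 1.414; the -0.005 deviation is from mm rounding.

1.410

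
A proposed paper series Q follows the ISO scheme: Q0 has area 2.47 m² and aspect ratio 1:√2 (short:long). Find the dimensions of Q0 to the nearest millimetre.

1322 × 1869 mm

Let the short side be w mm. Then w · w√2 = 2.47 m² = 2,470,000 mm².
w² = 2,470,000/√2, so w ≈ 1321.6 mm; long side = w√2 ≈ 1869.0 mm.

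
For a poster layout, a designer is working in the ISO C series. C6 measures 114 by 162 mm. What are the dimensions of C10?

C7: ⌊162/2⌋ × 114 = 81 × 114 mm
C8: ⌊114/2⌋ × 81 = 57 × 81 mm
C9: ⌊81/2⌋ × 57 = 40 × 57 mm
C10: ⌊57/2⌋ × 40 = 28 × 40 mm

28 × 40 mm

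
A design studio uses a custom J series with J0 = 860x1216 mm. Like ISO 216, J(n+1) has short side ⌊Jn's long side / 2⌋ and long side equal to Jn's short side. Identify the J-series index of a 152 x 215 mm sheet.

J0: 860 × 1216 mm
J1: 608 × 860 mm
J2: 430 × 608 mm
J3: 304 × 430 mm
J4: 215 × 304 mm
J5: 152 × 215 mm
J6: 107 × 152 mm
→ matches J5.

J5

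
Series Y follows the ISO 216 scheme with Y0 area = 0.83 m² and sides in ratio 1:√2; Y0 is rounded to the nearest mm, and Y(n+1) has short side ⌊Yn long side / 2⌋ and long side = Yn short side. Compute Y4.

Let Y0's short side be w mm. w · w√2 = 0.83 m² = 830,000 mm², so w ≈ 766.1 mm and w√2 ≈ 1083.4 mm → Y0 = 766 × 1083 mm.
Y1: ⌊1083/2⌋ × 766 = 541 × 766 mm
Y2: ⌊766/2⌋ × 541 = 383 × 541 mm
Y3: ⌊541/2⌋ × 383 = 270 × 383 mm
Y4: ⌊383/2⌋ × 270 = 191 × 270 mm

191 × 270 mm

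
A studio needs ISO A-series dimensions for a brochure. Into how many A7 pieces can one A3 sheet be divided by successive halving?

16

Each ISO step halves the sheet: 1 × A3 → 2 × A4 → 4 × A5 → 8 × A6 → …
From A3 to A7 is 4 halving steps: 2^4 = 16.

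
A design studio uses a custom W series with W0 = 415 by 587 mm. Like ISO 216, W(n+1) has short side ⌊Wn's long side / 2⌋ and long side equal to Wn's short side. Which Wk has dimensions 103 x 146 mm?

W4

W0: 415 × 587 mm
W1: 293 × 415 mm
W2: 207 × 293 mm
W3: 146 × 207 mm
W4: 103 × 146 mm
W5: 73 × 103 mm
→ matches W4.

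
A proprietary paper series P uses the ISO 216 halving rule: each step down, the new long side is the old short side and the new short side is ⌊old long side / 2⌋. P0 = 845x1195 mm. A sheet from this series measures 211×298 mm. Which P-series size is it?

P4

P0: 845 × 1195 mm
P1: 597 × 845 mm
P2: 422 × 597 mm
P3: 298 × 422 mm
P4: 211 × 298 mm
P5: 149 × 211 mm
→ matches P4.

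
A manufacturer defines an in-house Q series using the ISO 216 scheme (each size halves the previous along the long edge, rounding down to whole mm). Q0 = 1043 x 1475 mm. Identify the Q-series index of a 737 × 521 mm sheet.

Q2

Q0: 1043 × 1475 mm
Q1: 737 × 1043 mm
Q2: 521 × 737 mm
Q3: 368 × 521 mm
→ matches Q2.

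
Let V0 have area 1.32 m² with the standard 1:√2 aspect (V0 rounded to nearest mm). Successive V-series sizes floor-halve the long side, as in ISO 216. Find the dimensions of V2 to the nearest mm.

483 × 683 mm

Let V0's short side be w mm. w · w√2 = 1.32 m² = 1,320,000 mm², so w ≈ 966.1 mm and w√2 ≈ 1366.3 mm → V0 = 966 × 1366 mm.
V1: ⌊1366/2⌋ × 966 = 683 × 966 mm
V2: ⌊966/2⌋ × 683 = 483 × 683 mm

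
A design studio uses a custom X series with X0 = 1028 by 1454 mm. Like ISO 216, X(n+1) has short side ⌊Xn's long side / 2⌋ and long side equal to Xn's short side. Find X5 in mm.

181 × 257 mm

X1: ⌊1454/2⌋ × 1028 = 727 × 1028 mm
X2: ⌊1028/2⌋ × 727 = 514 × 727 mm
X3: ⌊727/2⌋ × 514 = 363 × 514 mm
X4: ⌊514/2⌋ × 363 = 257 × 363 mm
X5: ⌊363/2⌋ × 257 = 181 × 257 mm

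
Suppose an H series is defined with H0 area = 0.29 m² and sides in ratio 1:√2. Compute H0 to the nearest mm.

Let the short side be w mm. Then w · w√2 = 0.29 m² = 290,000 mm².
w² = 290,000/√2, so w ≈ 452.8 mm; long side = w√2 ≈ 640.4 mm.

453 × 640 mm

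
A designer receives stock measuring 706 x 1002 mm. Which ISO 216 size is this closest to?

B1 (707 × 1000 mm)

Aspect ratio 1002/706 ≈ 1.419 — close to the ISO √2 ≈ 1.414.
In the B-series (B0 = 1000 × 1414 mm): B1 = 707 × 1000 mm.
Off by 3 mm total — nearest standard size.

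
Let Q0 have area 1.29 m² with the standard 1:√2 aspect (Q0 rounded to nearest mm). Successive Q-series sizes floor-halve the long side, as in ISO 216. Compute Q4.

238 × 337 mm

Let Q0's short side be w mm. w · w√2 = 1.29 m² = 1,290,000 mm², so w ≈ 955.1 mm and w√2 ≈ 1350.7 mm → Q0 = 955 × 1351 mm.
Q1: ⌊1351/2⌋ × 955 = 675 × 955 mm
Q2: ⌊955/2⌋ × 675 = 477 × 675 mm
Q3: ⌊675/2⌋ × 477 = 337 × 477 mm
Q4: ⌊477/2⌋ × 337 = 238 × 337 mm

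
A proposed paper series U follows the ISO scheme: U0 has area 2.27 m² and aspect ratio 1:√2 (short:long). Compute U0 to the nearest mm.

1267 × 1792 mm

Let the short side be w mm. Then w · w√2 = 2.27 m² = 2,270,000 mm².
w² = 2,270,000/√2, so w ≈ 1266.9 mm; long side = w√2 ≈ 1791.7 mm.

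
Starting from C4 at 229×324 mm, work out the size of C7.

C5: ⌊324/2⌋ × 229 = 162 × 229 mm
C6: ⌊229/2⌋ × 162 = 114 × 162 mm
C7: ⌊162/2⌋ × 114 = 81 × 114 mm

81 × 114 mm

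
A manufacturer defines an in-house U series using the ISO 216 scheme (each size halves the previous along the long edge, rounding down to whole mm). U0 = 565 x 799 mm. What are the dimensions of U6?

70 × 99 mm

U1: ⌊799/2⌋ × 565 = 399 × 565 mm
U2: ⌊565/2⌋ × 399 = 282 × 399 mm
U3: ⌊399/2⌋ × 282 = 199 × 282 mm
U4: ⌊282/2⌋ × 199 = 141 × 199 mm
U5: ⌊199/2⌋ × 141 = 99 × 141 mm
U6: ⌊141/2⌋ × 99 = 70 × 99 mm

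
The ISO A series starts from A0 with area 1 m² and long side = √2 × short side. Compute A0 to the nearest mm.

841 × 1189 mm

Let the short side be w mm. Then the long side is w√2 and w · w√2 = 10⁶ mm².
w² = 10⁶/√2, so w = 1000 / 2^(1/4) ≈ 840.9 mm; long side = 1000 · 2^(1/4) ≈ 1189.2 mm.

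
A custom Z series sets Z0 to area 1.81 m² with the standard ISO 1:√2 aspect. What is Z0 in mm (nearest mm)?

1131 × 1600 mm

Let the short side be w mm. Then w · w√2 = 1.81 m² = 1,810,000 mm².
w² = 1,810,000/√2, so w ≈ 1131.3 mm; long side = w√2 ≈ 1599.9 mm.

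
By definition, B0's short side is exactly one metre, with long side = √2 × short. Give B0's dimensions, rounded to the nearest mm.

Short side = 1000 mm; long side = 1000√2 ≈ 1414.2 mm.

1000 × 1414 mm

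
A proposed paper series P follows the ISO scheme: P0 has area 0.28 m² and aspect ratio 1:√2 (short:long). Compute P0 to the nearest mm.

Let the short side be w mm. Then w · w√2 = 0.28 m² = 280,000 mm².
w² = 280,000/√2, so w ≈ 445.0 mm; long side = w√2 ≈ 629.3 mm.

445 × 629 mm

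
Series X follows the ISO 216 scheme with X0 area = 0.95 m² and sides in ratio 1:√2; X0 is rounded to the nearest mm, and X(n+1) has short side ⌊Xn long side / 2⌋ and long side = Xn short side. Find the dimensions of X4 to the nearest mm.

205 × 289 mm

Let X0's short side be w mm. w · w√2 = 0.95 m² = 950,000 mm², so w ≈ 819.6 mm and w√2 ≈ 1159.1 mm → X0 = 820 × 1159 mm.
X1: ⌊1159/2⌋ × 820 = 579 × 820 mm
X2: ⌊820/2⌋ × 579 = 410 × 579 mm
X3: ⌊579/2⌋ × 410 = 289 × 410 mm
X4: ⌊410/2⌋ × 289 = 205 × 289 mm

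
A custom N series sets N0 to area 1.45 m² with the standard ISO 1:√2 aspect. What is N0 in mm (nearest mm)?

1013 × 1432 mm

Let the short side be w mm. Then w · w√2 = 1.45 m² = 1,450,000 mm².
w² = 1,450,000/√2, so w ≈ 1012.6 mm; long side = w√2 ≈ 1432.0 mm.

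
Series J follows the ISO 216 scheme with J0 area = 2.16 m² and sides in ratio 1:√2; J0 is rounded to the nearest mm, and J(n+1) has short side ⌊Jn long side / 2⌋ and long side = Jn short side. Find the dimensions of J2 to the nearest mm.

Let J0's short side be w mm. w · w√2 = 2.16 m² = 2,160,000 mm², so w ≈ 1235.9 mm and w√2 ≈ 1747.8 mm → J0 = 1236 × 1748 mm.
J1: ⌊1748/2⌋ × 1236 = 874 × 1236 mm
J2: ⌊1236/2⌋ × 874 = 618 × 874 mm

618 × 874 mm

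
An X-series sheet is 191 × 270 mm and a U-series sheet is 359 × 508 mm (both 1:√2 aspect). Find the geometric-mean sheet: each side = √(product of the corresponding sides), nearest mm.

Short side: √(191 · 359) = √68569 ≈ 261.9 → 262 mm
Long side: √(270 · 508) = √137160 ≈ 370.4 → 370 mm

262 × 370 mm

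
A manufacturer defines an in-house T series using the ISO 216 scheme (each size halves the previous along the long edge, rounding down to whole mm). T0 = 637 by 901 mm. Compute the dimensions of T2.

T1: ⌊901/2⌋ × 637 = 450 × 637 mm
T2: ⌊637/2⌋ × 450 = 318 × 450 mm

318 × 450 mm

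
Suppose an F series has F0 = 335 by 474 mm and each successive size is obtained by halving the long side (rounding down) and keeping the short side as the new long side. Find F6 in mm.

F1: ⌊474/2⌋ × 335 = 237 × 335 mm
F2: ⌊335/2⌋ × 237 = 167 × 237 mm
F3: ⌊237/2⌋ × 167 = 118 × 167 mm
F4: ⌊167/2⌋ × 118 = 83 × 118 mm
F5: ⌊118/2⌋ × 83 = 59 × 83 mm
F6: ⌊83/2⌋ × 59 = 41 × 59 mm

41 × 59 mm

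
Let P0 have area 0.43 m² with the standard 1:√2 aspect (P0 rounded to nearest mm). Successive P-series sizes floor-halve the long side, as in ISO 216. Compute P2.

Let P0's short side be w mm. w · w√2 = 0.43 m² = 430,000 mm², so w ≈ 551.4 mm and w√2 ≈ 779.8 mm → P0 = 551 × 780 mm.
P1: ⌊780/2⌋ × 551 = 390 × 551 mm
P2: ⌊551/2⌋ × 390 = 275 × 390 mm

275 × 390 mm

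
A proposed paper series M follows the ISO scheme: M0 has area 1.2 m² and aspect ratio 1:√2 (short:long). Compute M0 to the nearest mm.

Let the short side be w mm. Then w · w√2 = 1.2 m² = 1,200,000 mm².
w² = 1,200,000/√2, so w ≈ 921.2 mm; long side = w√2 ≈ 1302.7 mm.

921 × 1303 mm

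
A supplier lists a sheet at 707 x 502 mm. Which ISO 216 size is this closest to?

Aspect ratio 707/502 ≈ 1.408 — close to the ISO √2 ≈ 1.414.
In the B-series (B0 = 1000 × 1414 mm): B2 = 500 × 707 mm.
Off by 2 mm total — nearest standard size.

B2 (500 × 707 mm)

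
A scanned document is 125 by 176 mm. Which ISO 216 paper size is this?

Aspect ratio 176/125 ≈ 1.408 — close to the ISO √2 ≈ 1.414.
In the B-series (B0 = 1000 × 1414 mm): B6 = 125 × 176 mm.

B6 (125 × 176 mm)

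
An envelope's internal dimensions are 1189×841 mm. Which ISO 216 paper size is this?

Aspect ratio 1189/841 ≈ 1.414 — close to the ISO √2 ≈ 1.414.
In the A-series (A0 area = 1 m²): A0 = 841 × 1189 mm.

A0 (841 × 1189 mm)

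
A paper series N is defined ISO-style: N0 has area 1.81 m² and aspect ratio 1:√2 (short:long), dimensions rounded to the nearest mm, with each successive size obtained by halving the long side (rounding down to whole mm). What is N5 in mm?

200 × 282 mm

Let N0's short side be w mm. w · w√2 = 1.81 m² = 1,810,000 mm², so w ≈ 1131.3 mm and w√2 ≈ 1599.9 mm → N0 = 1131 × 1600 mm.
N1: ⌊1600/2⌋ × 1131 = 800 × 1131 mm
N2: ⌊1131/2⌋ × 800 = 565 × 800 mm
N3: ⌊800/2⌋ × 565 = 400 × 565 mm
N4: ⌊565/2⌋ × 400 = 282 × 400 mm
N5: ⌊400/2⌋ × 282 = 200 × 282 mm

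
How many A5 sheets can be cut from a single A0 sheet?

A0 = 841 × 1189 mm; A5 = 148 × 210 mm.
Each halving step doubles the count; 5 steps from A0 to A5.
2^5 = 32.

32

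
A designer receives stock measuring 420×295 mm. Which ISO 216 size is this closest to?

A3 (297 × 420 mm)

Aspect ratio 420/295 ≈ 1.424 — close to the ISO √2 ≈ 1.414.
In the A-series (A0 area = 1 m²): A3 = 297 × 420 mm.
Off by 2 mm total — nearest standard size.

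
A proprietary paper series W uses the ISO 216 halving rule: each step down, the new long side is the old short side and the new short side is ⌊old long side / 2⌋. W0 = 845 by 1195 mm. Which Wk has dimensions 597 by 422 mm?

W0: 845 × 1195 mm
W1: 597 × 845 mm
W2: 422 × 597 mm
W3: 298 × 422 mm
→ matches W2.

W2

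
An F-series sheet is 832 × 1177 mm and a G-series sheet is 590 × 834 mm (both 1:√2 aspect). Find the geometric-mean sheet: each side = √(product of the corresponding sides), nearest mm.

Short side: √(832 · 590) = √490880 ≈ 700.6 → 701 mm
Long side: √(1177 · 834) = √981618 ≈ 990.8 → 991 mm

701 × 991 mm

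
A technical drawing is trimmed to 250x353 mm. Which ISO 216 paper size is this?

B4 (250 × 353 mm)

Aspect ratio 353/250 ≈ 1.412 — close to the ISO √2 ≈ 1.414.
In the B-series (B0 = 1000 × 1414 mm): B4 = 250 × 353 mm.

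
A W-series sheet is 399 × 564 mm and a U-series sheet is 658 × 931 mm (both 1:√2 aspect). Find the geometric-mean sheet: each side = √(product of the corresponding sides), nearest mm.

512 × 725 mm

Short side: √(399 · 658) = √262542 ≈ 512.4 → 512 mm
Long side: √(564 · 931) = √525084 ≈ 724.6 → 725 mm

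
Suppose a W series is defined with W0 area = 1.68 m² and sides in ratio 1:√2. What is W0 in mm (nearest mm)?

Let the short side be w mm. Then w · w√2 = 1.68 m² = 1,680,000 mm².
w² = 1,680,000/√2, so w ≈ 1089.9 mm; long side = w√2 ≈ 1541.4 mm.

1090 × 1541 mm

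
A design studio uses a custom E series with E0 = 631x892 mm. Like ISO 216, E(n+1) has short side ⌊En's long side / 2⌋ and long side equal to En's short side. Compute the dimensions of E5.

E1 = 446 × 631 mm (from E0 by 1 halving).
E2: ⌊631/2⌋ × 446 = 315 × 446 mm
E3: ⌊446/2⌋ × 315 = 223 × 315 mm
E4: ⌊315/2⌋ × 223 = 157 × 223 mm
E5: ⌊223/2⌋ × 157 = 111 × 157 mm

111 × 157 mm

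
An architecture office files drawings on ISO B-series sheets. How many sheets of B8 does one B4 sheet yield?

16

B4 = 250 × 353 mm; B8 = 62 × 88 mm.
Each halving step doubles the count; 4 steps from B4 to B8.
2^4 = 16.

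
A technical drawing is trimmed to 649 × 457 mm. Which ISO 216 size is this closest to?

Aspect ratio 649/457 ≈ 1.420 — close to the ISO √2 ≈ 1.414.
In the C-series (envelope sizes, between A and B): C2 = 458 × 648 mm.
Off by 2 mm total — nearest standard size.

C2 (458 × 648 mm)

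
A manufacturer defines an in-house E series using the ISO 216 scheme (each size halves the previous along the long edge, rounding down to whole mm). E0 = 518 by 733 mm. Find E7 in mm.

E1 = 366 × 518 mm (from E0 by 1 halving).
E2: ⌊518/2⌋ × 366 = 259 × 366 mm
E3: ⌊366/2⌋ × 259 = 183 × 259 mm
E4: ⌊259/2⌋ × 183 = 129 × 183 mm
E5: ⌊183/2⌋ × 129 = 91 × 129 mm
E6: ⌊129/2⌋ × 91 = 64 × 91 mm
E7: ⌊91/2⌋ × 64 = 45 × 64 mm

45 × 64 mm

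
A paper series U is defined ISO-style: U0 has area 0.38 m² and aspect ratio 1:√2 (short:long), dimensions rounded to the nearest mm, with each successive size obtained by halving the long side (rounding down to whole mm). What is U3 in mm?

183 × 259 mm

Let U0's short side be w mm. w · w√2 = 0.38 m² = 380,000 mm², so w ≈ 518.4 mm and w√2 ≈ 733.1 mm → U0 = 518 × 733 mm.
U1: ⌊733/2⌋ × 518 = 366 × 518 mm
U2: ⌊518/2⌋ × 366 = 259 × 366 mm
U3: ⌊366/2⌋ × 259 = 183 × 259 mm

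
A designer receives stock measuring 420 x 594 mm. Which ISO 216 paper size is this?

A2 (420 × 594 mm)

Aspect ratio 594/420 ≈ 1.414 — close to the ISO √2 ≈ 1.414.
In the A-series (A0 area = 1 m²): A2 = 420 × 594 mm.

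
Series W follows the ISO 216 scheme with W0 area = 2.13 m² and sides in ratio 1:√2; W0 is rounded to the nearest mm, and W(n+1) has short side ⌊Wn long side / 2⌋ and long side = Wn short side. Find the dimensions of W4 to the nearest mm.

Let W0's short side be w mm. w · w√2 = 2.13 m² = 2,130,000 mm², so w ≈ 1227.2 mm and w√2 ≈ 1735.6 mm → W0 = 1227 × 1736 mm.
W1: ⌊1736/2⌋ × 1227 = 868 × 1227 mm
W2: ⌊1227/2⌋ × 868 = 613 × 868 mm
W3: ⌊868/2⌋ × 613 = 434 × 613 mm
W4: ⌊613/2⌋ × 434 = 306 × 434 mm

306 × 434 mm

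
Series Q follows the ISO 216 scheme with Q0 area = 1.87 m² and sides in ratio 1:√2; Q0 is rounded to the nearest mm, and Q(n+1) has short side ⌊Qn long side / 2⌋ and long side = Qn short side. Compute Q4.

Let Q0's short side be w mm. w · w√2 = 1.87 m² = 1,870,000 mm², so w ≈ 1149.9 mm and w√2 ≈ 1626.2 mm → Q0 = 1150 × 1626 mm.
Q1: ⌊1626/2⌋ × 1150 = 813 × 1150 mm
Q2: ⌊1150/2⌋ × 813 = 575 × 813 mm
Q3: ⌊813/2⌋ × 575 = 406 × 575 mm
Q4: ⌊575/2⌋ × 406 = 287 × 406 mm

287 × 406 mm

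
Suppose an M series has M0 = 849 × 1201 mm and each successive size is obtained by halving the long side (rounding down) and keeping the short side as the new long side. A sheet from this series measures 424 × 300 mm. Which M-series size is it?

M0: 849 × 1201 mm
M1: 600 × 849 mm
M2: 424 × 600 mm
M3: 300 × 424 mm
M4: 212 × 300 mm
→ matches M3.

M3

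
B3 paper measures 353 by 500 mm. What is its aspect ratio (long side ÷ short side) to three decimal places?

1.416

500 / 353 = 1.416
ISO 216 targets √2 ≈ 1.414; the +0.002 deviation is from mm rounding.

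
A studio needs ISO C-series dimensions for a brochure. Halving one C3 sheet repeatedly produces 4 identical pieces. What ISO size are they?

4 = 2^2, so 2 halving steps.
C3 → C4 → … → C5 after 2 steps.

C5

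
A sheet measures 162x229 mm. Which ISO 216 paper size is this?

Aspect ratio 229/162 ≈ 1.414 — close to the ISO √2 ≈ 1.414.
In the C-series (envelope sizes, between A and B): C5 = 162 × 229 mm.

C5 (162 × 229 mm)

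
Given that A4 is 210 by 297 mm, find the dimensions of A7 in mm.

74 × 105 mm

A5: ⌊297/2⌋ × 210 = 148 × 210 mm
A6: ⌊210/2⌋ × 148 = 105 × 148 mm
A7: ⌊148/2⌋ × 105 = 74 × 105 mm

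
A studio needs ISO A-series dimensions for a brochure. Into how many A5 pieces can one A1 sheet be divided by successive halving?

16

Each ISO step halves the sheet: 1 × A1 → 2 × A2 → 4 × A3 → 8 × A4 → …
From A1 to A5 is 4 halving steps: 2^4 = 16.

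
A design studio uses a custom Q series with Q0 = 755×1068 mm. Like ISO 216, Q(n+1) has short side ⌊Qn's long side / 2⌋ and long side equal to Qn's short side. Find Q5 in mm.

133 × 188 mm

Q1 = 534 × 755 mm (from Q0 by 1 halving).
Q2: ⌊755/2⌋ × 534 = 377 × 534 mm
Q3: ⌊534/2⌋ × 377 = 267 × 377 mm
Q4: ⌊377/2⌋ × 267 = 188 × 267 mm
Q5: ⌊267/2⌋ × 188 = 133 × 188 mm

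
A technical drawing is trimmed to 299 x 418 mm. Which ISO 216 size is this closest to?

Aspect ratio 418/299 ≈ 1.398 (ISO target is √2 ≈ 1.414).
In the A-series (A0 area = 1 m²): A3 = 297 × 420 mm.
Off by 4 mm total — nearest standard size.

A3 (297 × 420 mm)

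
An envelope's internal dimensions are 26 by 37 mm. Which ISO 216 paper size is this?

A10 (26 × 37 mm)

Aspect ratio 37/26 ≈ 1.423 — close to the ISO √2 ≈ 1.414.
In the A-series (A0 area = 1 m²): A10 = 26 × 37 mm.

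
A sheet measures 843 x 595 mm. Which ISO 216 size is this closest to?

A1 (594 × 841 mm)

Aspect ratio 843/595 ≈ 1.417 — close to the ISO √2 ≈ 1.414.
In the A-series (A0 area = 1 m²): A1 = 594 × 841 mm.
Off by 3 mm total — nearest standard size.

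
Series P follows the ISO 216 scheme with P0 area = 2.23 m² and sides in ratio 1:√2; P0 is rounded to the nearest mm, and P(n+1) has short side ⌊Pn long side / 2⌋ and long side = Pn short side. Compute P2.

Let P0's short side be w mm. w · w√2 = 2.23 m² = 2,230,000 mm², so w ≈ 1255.7 mm and w√2 ≈ 1775.9 mm → P0 = 1256 × 1776 mm.
P1: ⌊1776/2⌋ × 1256 = 888 × 1256 mm
P2: ⌊1256/2⌋ × 888 = 628 × 888 mm

628 × 888 mm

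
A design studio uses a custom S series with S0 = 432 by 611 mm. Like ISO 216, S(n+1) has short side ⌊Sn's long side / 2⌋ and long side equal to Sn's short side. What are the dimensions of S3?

S1 = 305 × 432 mm (from S0 by 1 halving).
S2: ⌊432/2⌋ × 305 = 216 × 305 mm
S3: ⌊305/2⌋ × 216 = 152 × 216 mm

152 × 216 mm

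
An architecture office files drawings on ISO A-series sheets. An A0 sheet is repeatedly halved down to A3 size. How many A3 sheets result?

A0 = 841 × 1189 mm; A3 = 297 × 420 mm.
Each halving step doubles the count; 3 steps from A0 to A3.
2^3 = 8.

8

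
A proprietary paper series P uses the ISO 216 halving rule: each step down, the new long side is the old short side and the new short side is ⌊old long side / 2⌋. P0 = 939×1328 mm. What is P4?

234 × 332 mm

P1: ⌊1328/2⌋ × 939 = 664 × 939 mm
P2: ⌊939/2⌋ × 664 = 469 × 664 mm
P3: ⌊664/2⌋ × 469 = 332 × 469 mm
P4: ⌊469/2⌋ × 332 = 234 × 332 mm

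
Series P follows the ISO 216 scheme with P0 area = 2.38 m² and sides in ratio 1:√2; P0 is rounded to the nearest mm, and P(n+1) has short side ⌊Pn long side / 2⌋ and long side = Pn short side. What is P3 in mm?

Let P0's short side be w mm. w · w√2 = 2.38 m² = 2,380,000 mm², so w ≈ 1297.3 mm and w√2 ≈ 1834.6 mm → P0 = 1297 × 1835 mm.
P1: ⌊1835/2⌋ × 1297 = 917 × 1297 mm
P2: ⌊1297/2⌋ × 917 = 648 × 917 mm
P3: ⌊917/2⌋ × 648 = 458 × 648 mm

458 × 648 mm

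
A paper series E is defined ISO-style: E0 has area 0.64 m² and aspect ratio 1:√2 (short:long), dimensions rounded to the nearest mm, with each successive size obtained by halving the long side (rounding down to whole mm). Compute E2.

336 × 475 mm

Let E0's short side be w mm. w · w√2 = 0.64 m² = 640,000 mm², so w ≈ 672.7 mm and w√2 ≈ 951.4 mm → E0 = 673 × 951 mm.
E1: ⌊951/2⌋ × 673 = 475 × 673 mm
E2: ⌊673/2⌋ × 475 = 336 × 475 mm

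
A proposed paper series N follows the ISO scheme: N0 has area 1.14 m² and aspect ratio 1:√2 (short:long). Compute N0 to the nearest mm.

Let the short side be w mm. Then w · w√2 = 1.14 m² = 1,140,000 mm².
w² = 1,140,000/√2, so w ≈ 897.8 mm; long side = w√2 ≈ 1269.7 mm.

898 × 1270 mm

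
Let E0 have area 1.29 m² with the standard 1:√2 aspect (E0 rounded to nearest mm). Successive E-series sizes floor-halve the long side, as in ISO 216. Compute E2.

477 × 675 mm

Let E0's short side be w mm. w · w√2 = 1.29 m² = 1,290,000 mm², so w ≈ 955.1 mm and w√2 ≈ 1350.7 mm → E0 = 955 × 1351 mm.
E1: ⌊1351/2⌋ × 955 = 675 × 955 mm
E2: ⌊955/2⌋ × 675 = 477 × 675 mm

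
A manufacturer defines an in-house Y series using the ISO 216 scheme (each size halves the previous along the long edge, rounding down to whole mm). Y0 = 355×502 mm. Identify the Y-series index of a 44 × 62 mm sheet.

Y6

Y0: 355 × 502 mm
Y1: 251 × 355 mm
Y2: 177 × 251 mm
Y3: 125 × 177 mm
Y4: 88 × 125 mm
Y5: 62 × 88 mm
Y6: 44 × 62 mm
Y7: 31 × 44 mm
→ matches Y6.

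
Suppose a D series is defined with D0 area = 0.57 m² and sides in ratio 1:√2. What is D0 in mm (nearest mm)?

Let the short side be w mm. Then w · w√2 = 0.57 m² = 570,000 mm².
w² = 570,000/√2, so w ≈ 634.9 mm; long side = w√2 ≈ 897.8 mm.

635 × 898 mm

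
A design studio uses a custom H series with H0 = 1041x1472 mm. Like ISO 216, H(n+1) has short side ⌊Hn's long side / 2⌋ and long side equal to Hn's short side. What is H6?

130 × 184 mm

H1 = 736 × 1041 mm (from H0 by 1 halving).
H2: ⌊1041/2⌋ × 736 = 520 × 736 mm
H3: ⌊736/2⌋ × 520 = 368 × 520 mm
H4: ⌊520/2⌋ × 368 = 260 × 368 mm
H5: ⌊368/2⌋ × 260 = 184 × 260 mm
H6: ⌊260/2⌋ × 184 = 130 × 184 mm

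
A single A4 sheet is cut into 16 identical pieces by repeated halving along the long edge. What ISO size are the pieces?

16 = 2^4, so 4 halving steps.
A4 → A5 → … → A8 after 4 steps.

A8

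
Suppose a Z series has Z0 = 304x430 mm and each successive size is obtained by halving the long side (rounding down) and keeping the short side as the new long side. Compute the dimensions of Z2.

Z1: ⌊430/2⌋ × 304 = 215 × 304 mm
Z2: ⌊304/2⌋ × 215 = 152 × 215 mm

152 × 215 mm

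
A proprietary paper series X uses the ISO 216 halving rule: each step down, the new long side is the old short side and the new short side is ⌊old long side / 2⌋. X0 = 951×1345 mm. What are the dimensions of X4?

237 × 336 mm

X1: ⌊1345/2⌋ × 951 = 672 × 951 mm
X2: ⌊951/2⌋ × 672 = 475 × 672 mm
X3: ⌊672/2⌋ × 475 = 336 × 475 mm
X4: ⌊475/2⌋ × 336 = 237 × 336 mm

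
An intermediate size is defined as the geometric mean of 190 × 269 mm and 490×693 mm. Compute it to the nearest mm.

305 × 432 mm

Short side: √(190 · 490) = √93100 ≈ 305.1 → 305 mm
Long side: √(269 · 693) = √186417 ≈ 431.8 → 432 mm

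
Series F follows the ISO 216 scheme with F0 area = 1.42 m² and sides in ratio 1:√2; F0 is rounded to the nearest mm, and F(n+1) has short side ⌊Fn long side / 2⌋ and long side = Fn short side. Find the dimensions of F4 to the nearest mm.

Let F0's short side be w mm. w · w√2 = 1.42 m² = 1,420,000 mm², so w ≈ 1002.0 mm and w√2 ≈ 1417.1 mm → F0 = 1002 × 1417 mm.
F1: ⌊1417/2⌋ × 1002 = 708 × 1002 mm
F2: ⌊1002/2⌋ × 708 = 501 × 708 mm
F3: ⌊708/2⌋ × 501 = 354 × 501 mm
F4: ⌊501/2⌋ × 354 = 250 × 354 mm

250 × 354 mm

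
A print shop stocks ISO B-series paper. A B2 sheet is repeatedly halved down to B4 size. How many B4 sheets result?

4

Each ISO step halves the sheet: 1 × B2 → 2 × B3 → 4 × B4
From B2 to B4 is 2 halving steps: 2^2 = 4.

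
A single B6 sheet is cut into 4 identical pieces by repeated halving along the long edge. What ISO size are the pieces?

B8

4 = 2^2, so 2 halving steps.
B6 → B7 → … → B8 after 2 steps.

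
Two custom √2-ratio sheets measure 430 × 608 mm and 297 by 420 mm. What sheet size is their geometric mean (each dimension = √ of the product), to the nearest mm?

Short side: √(430 · 297) = √127710 ≈ 357.4 → 357 mm
Long side: √(608 · 420) = √255360 ≈ 505.3 → 505 mm

357 × 505 mm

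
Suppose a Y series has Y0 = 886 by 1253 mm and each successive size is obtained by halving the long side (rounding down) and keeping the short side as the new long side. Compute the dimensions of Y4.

221 × 313 mm

Y1: ⌊1253/2⌋ × 886 = 626 × 886 mm
Y2: ⌊886/2⌋ × 626 = 443 × 626 mm
Y3: ⌊626/2⌋ × 443 = 313 × 443 mm
Y4: ⌊443/2⌋ × 313 = 221 × 313 mm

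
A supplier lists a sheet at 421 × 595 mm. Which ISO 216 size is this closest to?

A2 (420 × 594 mm)

Aspect ratio 595/421 ≈ 1.413 — close to the ISO √2 ≈ 1.414.
In the A-series (A0 area = 1 m²): A2 = 420 × 594 mm.
Off by 2 mm total — nearest standard size.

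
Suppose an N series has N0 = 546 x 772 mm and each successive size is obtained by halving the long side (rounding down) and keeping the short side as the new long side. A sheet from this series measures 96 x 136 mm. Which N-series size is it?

N0: 546 × 772 mm
N1: 386 × 546 mm
N2: 273 × 386 mm
N3: 193 × 273 mm
N4: 136 × 193 mm
N5: 96 × 136 mm
N6: 68 × 96 mm
→ matches N5.

N5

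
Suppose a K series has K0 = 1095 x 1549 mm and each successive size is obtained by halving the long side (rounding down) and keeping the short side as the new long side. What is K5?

193 × 273 mm

K1: ⌊1549/2⌋ × 1095 = 774 × 1095 mm
K2: ⌊1095/2⌋ × 774 = 547 × 774 mm
K3: ⌊774/2⌋ × 547 = 387 × 547 mm
K4: ⌊547/2⌋ × 387 = 273 × 387 mm
K5: ⌊387/2⌋ × 273 = 193 × 273 mm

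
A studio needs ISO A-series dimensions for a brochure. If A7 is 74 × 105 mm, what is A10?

26 × 37 mm

A8: ⌊105/2⌋ × 74 = 52 × 74 mm
A9: ⌊74/2⌋ × 52 = 37 × 52 mm
A10: ⌊52/2⌋ × 37 = 26 × 37 mm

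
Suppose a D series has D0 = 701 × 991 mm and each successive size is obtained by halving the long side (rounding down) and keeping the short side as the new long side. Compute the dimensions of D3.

D1: ⌊991/2⌋ × 701 = 495 × 701 mm
D2: ⌊701/2⌋ × 495 = 350 × 495 mm
D3: ⌊495/2⌋ × 350 = 247 × 350 mm

247 × 350 mm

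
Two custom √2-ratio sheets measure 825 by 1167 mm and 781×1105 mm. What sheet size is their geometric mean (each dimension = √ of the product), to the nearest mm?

Short side: √(825 · 781) = √644325 ≈ 802.7 → 803 mm
Long side: √(1167 · 1105) = √1289535 ≈ 1135.6 → 1136 mm

803 × 1136 mm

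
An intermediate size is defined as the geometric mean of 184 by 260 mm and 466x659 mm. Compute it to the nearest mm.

293 × 414 mm

Short side: √(184 · 466) = √85744 ≈ 292.8 → 293 mm
Long side: √(260 · 659) = √171340 ≈ 413.9 → 414 mm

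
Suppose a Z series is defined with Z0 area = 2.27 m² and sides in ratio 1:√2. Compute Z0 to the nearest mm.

1267 × 1792 mm

Let the short side be w mm. Then w · w√2 = 2.27 m² = 2,270,000 mm².
w² = 2,270,000/√2, so w ≈ 1266.9 mm; long side = w√2 ≈ 1791.7 mm.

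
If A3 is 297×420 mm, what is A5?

A4: ⌊420/2⌋ × 297 = 210 × 297 mm
A5: ⌊297/2⌋ × 210 = 148 × 210 mm

148 × 210 mm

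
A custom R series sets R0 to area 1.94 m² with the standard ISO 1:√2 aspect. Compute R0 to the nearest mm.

1171 × 1656 mm

Let the short side be w mm. Then w · w√2 = 1.94 m² = 1,940,000 mm².
w² = 1,940,000/√2, so w ≈ 1171.2 mm; long side = w√2 ≈ 1656.4 mm.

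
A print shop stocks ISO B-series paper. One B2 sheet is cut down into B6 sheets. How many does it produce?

16

Each ISO step halves the sheet: 1 × B2 → 2 × B3 → 4 × B4 → 8 × B5 → …
From B2 to B6 is 4 halving steps: 2^4 = 16.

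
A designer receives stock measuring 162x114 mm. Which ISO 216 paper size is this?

Aspect ratio 162/114 ≈ 1.421 — close to the ISO √2 ≈ 1.414.
In the C-series (envelope sizes, between A and B): C6 = 114 × 162 mm.

C6 (114 × 162 mm)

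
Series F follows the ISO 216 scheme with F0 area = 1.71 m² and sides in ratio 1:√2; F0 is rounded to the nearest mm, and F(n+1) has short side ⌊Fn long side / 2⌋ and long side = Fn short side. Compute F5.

194 × 275 mm

Let F0's short side be w mm. w · w√2 = 1.71 m² = 1,710,000 mm², so w ≈ 1099.6 mm and w√2 ≈ 1555.1 mm → F0 = 1100 × 1555 mm.
F1: ⌊1555/2⌋ × 1100 = 777 × 1100 mm
F2: ⌊1100/2⌋ × 777 = 550 × 777 mm
F3: ⌊777/2⌋ × 550 = 388 × 550 mm
F4: ⌊550/2⌋ × 388 = 275 × 388 mm
F5: ⌊388/2⌋ × 275 = 194 × 275 mm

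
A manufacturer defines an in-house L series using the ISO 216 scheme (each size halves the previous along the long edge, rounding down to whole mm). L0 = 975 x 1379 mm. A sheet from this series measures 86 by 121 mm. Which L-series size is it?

L0: 975 × 1379 mm
L1: 689 × 975 mm
L2: 487 × 689 mm
L3: 344 × 487 mm
L4: 243 × 344 mm
L5: 172 × 243 mm
L6: 121 × 172 mm
L7: 86 × 121 mm
L8: 60 × 86 mm
→ matches L7.

L7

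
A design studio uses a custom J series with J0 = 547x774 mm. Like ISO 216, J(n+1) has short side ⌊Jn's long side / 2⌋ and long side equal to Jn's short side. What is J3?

193 × 273 mm

J1: ⌊774/2⌋ × 547 = 387 × 547 mm
J2: ⌊547/2⌋ × 387 = 273 × 387 mm
J3: ⌊387/2⌋ × 273 = 193 × 273 mm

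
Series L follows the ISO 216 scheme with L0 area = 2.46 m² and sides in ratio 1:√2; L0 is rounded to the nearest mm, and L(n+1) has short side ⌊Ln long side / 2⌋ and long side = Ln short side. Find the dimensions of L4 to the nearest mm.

329 × 466 mm

Let L0's short side be w mm. w · w√2 = 2.46 m² = 2,460,000 mm², so w ≈ 1318.9 mm and w√2 ≈ 1865.2 mm → L0 = 1319 × 1865 mm.
L1: ⌊1865/2⌋ × 1319 = 932 × 1319 mm
L2: ⌊1319/2⌋ × 932 = 659 × 932 mm
L3: ⌊932/2⌋ × 659 = 466 × 659 mm
L4: ⌊659/2⌋ × 466 = 329 × 466 mm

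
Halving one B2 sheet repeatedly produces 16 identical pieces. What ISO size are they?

B6

16 = 2^4, so 4 halving steps.
B2 → B3 → … → B6 after 4 steps.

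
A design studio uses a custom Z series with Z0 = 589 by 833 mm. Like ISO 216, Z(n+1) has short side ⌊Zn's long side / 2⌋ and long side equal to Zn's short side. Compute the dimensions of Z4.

Z1: ⌊833/2⌋ × 589 = 416 × 589 mm
Z2: ⌊589/2⌋ × 416 = 294 × 416 mm
Z3: ⌊416/2⌋ × 294 = 208 × 294 mm
Z4: ⌊294/2⌋ × 208 = 147 × 208 mm

147 × 208 mm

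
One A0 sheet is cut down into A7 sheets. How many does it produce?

128

A0 = 841 × 1189 mm; A7 = 74 × 105 mm.
Each halving step doubles the count; 7 steps from A0 to A7.
2^7 = 128.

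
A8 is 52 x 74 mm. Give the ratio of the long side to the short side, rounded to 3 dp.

74 / 52 = 1.423
ISO 216 targets √2 ≈ 1.414; the +0.009 deviation is from mm rounding.

1.423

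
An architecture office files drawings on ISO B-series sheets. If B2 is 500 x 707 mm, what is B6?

B3: ⌊707/2⌋ × 500 = 353 × 500 mm
B4: ⌊500/2⌋ × 353 = 250 × 353 mm
B5: ⌊353/2⌋ × 250 = 176 × 250 mm
B6: ⌊250/2⌋ × 176 = 125 × 176 mm

125 × 176 mm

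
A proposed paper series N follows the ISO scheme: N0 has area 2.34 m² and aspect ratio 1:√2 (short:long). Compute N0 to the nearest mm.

1286 × 1819 mm

Let the short side be w mm. Then w · w√2 = 2.34 m² = 2,340,000 mm².
w² = 2,340,000/√2, so w ≈ 1286.3 mm; long side = w√2 ≈ 1819.1 mm.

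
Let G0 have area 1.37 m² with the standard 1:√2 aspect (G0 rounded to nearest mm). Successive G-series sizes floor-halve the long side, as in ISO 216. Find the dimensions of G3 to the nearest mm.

348 × 492 mm

Let G0's short side be w mm. w · w√2 = 1.37 m² = 1,370,000 mm², so w ≈ 984.2 mm and w√2 ≈ 1391.9 mm → G0 = 984 × 1392 mm.
G1: ⌊1392/2⌋ × 984 = 696 × 984 mm
G2: ⌊984/2⌋ × 696 = 492 × 696 mm
G3: ⌊696/2⌋ × 492 = 348 × 492 mm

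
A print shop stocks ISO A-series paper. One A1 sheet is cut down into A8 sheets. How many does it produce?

128

A1 = 594 × 841 mm; A8 = 52 × 74 mm.
Each halving step doubles the count; 7 steps from A1 to A8.
2^7 = 128.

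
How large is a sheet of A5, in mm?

148 × 210 mm

A0 = 841 × 1189 mm (A0 has area 1 m², aspect 1:√2).
A1: ⌊1189/2⌋ × 841 = 594 × 841 mm
A2: ⌊841/2⌋ × 594 = 420 × 594 mm
A3: ⌊594/2⌋ × 420 = 297 × 420 mm
A4: ⌊420/2⌋ × 297 = 210 × 297 mm
A5: ⌊297/2⌋ × 210 = 148 × 210 mm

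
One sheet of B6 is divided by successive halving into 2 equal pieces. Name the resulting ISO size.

2 = 2^1, so 1 halving step.
B6 → B7 → … → B7 after 1 step.

B7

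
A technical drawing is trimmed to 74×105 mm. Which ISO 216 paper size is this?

A7 (74 × 105 mm)

Aspect ratio 105/74 ≈ 1.419 — close to the ISO √2 ≈ 1.414.
In the A-series (A0 area = 1 m²): A7 = 74 × 105 mm.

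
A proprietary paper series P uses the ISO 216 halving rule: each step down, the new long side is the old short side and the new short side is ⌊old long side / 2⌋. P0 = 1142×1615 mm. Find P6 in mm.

142 × 201 mm

P1 = 807 × 1142 mm (from P0 by 1 halving).
P2: ⌊1142/2⌋ × 807 = 571 × 807 mm
P3: ⌊807/2⌋ × 571 = 403 × 571 mm
P4: ⌊571/2⌋ × 403 = 285 × 403 mm
P5: ⌊403/2⌋ × 285 = 201 × 285 mm
P6: ⌊285/2⌋ × 201 = 142 × 201 mm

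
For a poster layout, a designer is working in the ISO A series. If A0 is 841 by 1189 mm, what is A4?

A1: ⌊1189/2⌋ × 841 = 594 × 841 mm
A2: ⌊841/2⌋ × 594 = 420 × 594 mm
A3: ⌊594/2⌋ × 420 = 297 × 420 mm
A4: ⌊420/2⌋ × 297 = 210 × 297 mm

210 × 297 mm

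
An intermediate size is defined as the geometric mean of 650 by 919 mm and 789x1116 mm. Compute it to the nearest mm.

716 × 1013 mm

Short side: √(650 · 789) = √512850 ≈ 716.1 → 716 mm
Long side: √(919 · 1116) = √1025604 ≈ 1012.7 → 1013 mm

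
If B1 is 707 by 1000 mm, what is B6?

B2: ⌊1000/2⌋ × 707 = 500 × 707 mm
B3: ⌊707/2⌋ × 500 = 353 × 500 mm
B4: ⌊500/2⌋ × 353 = 250 × 353 mm
B5: ⌊353/2⌋ × 250 = 176 × 250 mm
B6: ⌊250/2⌋ × 176 = 125 × 176 mm

125 × 176 mm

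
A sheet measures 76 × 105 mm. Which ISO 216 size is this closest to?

A7 (74 × 105 mm)

Aspect ratio 105/76 ≈ 1.382 (ISO target is √2 ≈ 1.414).
In the A-series (A0 area = 1 m²): A7 = 74 × 105 mm.
Off by 2 mm total — nearest standard size.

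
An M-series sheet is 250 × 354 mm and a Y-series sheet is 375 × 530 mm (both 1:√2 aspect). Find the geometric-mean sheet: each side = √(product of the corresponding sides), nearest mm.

Short side: √(250 · 375) = √93750 ≈ 306.2 → 306 mm
Long side: √(354 · 530) = √187620 ≈ 433.2 → 433 mm

306 × 433 mm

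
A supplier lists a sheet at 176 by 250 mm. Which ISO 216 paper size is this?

Aspect ratio 250/176 ≈ 1.420 — close to the ISO √2 ≈ 1.414.
In the B-series (B0 = 1000 × 1414 mm): B5 = 176 × 250 mm.

B5 (176 × 250 mm)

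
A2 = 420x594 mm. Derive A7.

74 × 105 mm

A3: ⌊594/2⌋ × 420 = 297 × 420 mm
A4: ⌊420/2⌋ × 297 = 210 × 297 mm
A5: ⌊297/2⌋ × 210 = 148 × 210 mm
A6: ⌊210/2⌋ × 148 = 105 × 148 mm
A7: ⌊148/2⌋ × 105 = 74 × 105 mm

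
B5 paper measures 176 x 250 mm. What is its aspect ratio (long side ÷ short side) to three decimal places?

1.420

250 / 176 = 1.420
ISO 216 targets √2 ≈ 1.414; the +0.006 deviation is from mm rounding.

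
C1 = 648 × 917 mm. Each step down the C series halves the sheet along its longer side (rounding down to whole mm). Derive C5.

C2: ⌊917/2⌋ × 648 = 458 × 648 mm
C3: ⌊648/2⌋ × 458 = 324 × 458 mm
C4: ⌊458/2⌋ × 324 = 229 × 324 mm
C5: ⌊324/2⌋ × 229 = 162 × 229 mm

162 × 229 mm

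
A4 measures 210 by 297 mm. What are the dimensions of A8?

A5: ⌊297/2⌋ × 210 = 148 × 210 mm
A6: ⌊210/2⌋ × 148 = 105 × 148 mm
A7: ⌊148/2⌋ × 105 = 74 × 105 mm
A8: ⌊105/2⌋ × 74 = 52 × 74 mm

52 × 74 mm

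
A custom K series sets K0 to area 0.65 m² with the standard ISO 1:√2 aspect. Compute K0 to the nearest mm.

Let the short side be w mm. Then w · w√2 = 0.65 m² = 650,000 mm².
w² = 650,000/√2, so w ≈ 678.0 mm; long side = w√2 ≈ 958.8 mm.

678 × 959 mm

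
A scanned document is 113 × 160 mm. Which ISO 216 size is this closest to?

Aspect ratio 160/113 ≈ 1.416 — close to the ISO √2 ≈ 1.414.
In the C-series (envelope sizes, between A and B): C6 = 114 × 162 mm.
Off by 3 mm total — nearest standard size.

C6 (114 × 162 mm)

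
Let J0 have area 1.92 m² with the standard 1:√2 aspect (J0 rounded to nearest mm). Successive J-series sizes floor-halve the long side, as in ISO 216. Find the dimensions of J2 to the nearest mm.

582 × 824 mm

Let J0's short side be w mm. w · w√2 = 1.92 m² = 1,920,000 mm², so w ≈ 1165.2 mm and w√2 ≈ 1647.8 mm → J0 = 1165 × 1648 mm.
J1: ⌊1648/2⌋ × 1165 = 824 × 1165 mm
J2: ⌊1165/2⌋ × 824 = 582 × 824 mm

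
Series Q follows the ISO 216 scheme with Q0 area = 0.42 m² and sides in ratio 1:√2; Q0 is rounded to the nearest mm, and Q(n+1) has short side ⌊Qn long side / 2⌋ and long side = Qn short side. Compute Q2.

Let Q0's short side be w mm. w · w√2 = 0.42 m² = 420,000 mm², so w ≈ 545.0 mm and w√2 ≈ 770.7 mm → Q0 = 545 × 771 mm.
Q1: ⌊771/2⌋ × 545 = 385 × 545 mm
Q2: ⌊545/2⌋ × 385 = 272 × 385 mm

272 × 385 mm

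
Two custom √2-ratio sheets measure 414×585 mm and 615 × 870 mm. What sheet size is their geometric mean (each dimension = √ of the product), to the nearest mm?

Short side: √(414 · 615) = √254610 ≈ 504.6 → 505 mm
Long side: √(585 · 870) = √508950 ≈ 713.4 → 713 mm

505 × 713 mm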